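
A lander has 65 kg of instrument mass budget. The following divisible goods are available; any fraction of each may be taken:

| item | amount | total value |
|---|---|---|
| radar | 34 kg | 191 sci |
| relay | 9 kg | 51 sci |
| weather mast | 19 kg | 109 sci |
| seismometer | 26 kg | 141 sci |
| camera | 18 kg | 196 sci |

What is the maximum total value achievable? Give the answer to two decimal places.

462.74

Take in order of value per unit:
- camera (196/18 per unit): all 18 → value 196, running total 196.00
- weather mast (109/19 per unit): all 19 → value 109, running total 305.00
- relay (51/9 per unit): all 9 → value 51, running total 356.00
- radar (191/34 per unit): 19 of 34 → value 19×191/34 = 106.7353, running total 462.74
Total 462.74.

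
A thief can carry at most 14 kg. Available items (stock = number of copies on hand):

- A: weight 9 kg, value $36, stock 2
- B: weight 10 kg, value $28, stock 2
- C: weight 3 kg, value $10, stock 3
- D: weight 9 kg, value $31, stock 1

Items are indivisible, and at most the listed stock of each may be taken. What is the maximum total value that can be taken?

$46

Top feasible selections:
- 1×A + 1×C: weight 12, value 46
- 1×C + 1×D: weight 12, value 41
- 1×B + 1×C: weight 13, value 38
Best: $46.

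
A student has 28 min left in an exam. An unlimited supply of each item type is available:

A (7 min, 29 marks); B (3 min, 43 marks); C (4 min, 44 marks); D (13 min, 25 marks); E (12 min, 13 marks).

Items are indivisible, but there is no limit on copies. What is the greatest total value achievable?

Best value-per-unit is B at 43/3; filling with it alone gives 9×43 = 387.
Optimal mix: 8×B + 1×C → time 28, value 388.

388 marks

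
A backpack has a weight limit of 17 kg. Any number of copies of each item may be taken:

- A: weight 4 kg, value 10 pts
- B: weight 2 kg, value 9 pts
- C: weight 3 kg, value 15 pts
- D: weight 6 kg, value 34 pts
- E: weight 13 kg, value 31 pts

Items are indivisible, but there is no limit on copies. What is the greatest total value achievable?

Best value-per-unit is D at 34/6; filling with it alone gives 2×34 = 68.
Optimal mix: 1×B + 1×C + 2×D → weight 17, value 92.

92 pts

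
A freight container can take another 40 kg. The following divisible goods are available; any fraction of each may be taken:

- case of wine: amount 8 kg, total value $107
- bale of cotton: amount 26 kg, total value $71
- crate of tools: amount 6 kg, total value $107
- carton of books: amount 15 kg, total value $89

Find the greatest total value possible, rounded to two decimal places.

Take in order of value per unit:
- crate of tools (107/6 per unit): all 6 → value 107, running total 107.00
- case of wine (107/8 per unit): all 8 → value 107, running total 214.00
- carton of books (89/15 per unit): all 15 → value 89, running total 303.00
- bale of cotton (71/26 per unit): 11 of 26 → value 11×71/26 = 30.0385, running total 333.04
Total 333.04.

333.04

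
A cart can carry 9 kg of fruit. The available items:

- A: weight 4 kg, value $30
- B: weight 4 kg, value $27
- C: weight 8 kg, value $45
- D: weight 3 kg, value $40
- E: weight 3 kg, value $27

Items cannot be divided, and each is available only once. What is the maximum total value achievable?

$70

Check high-value combinations within 9 kg:
- A+D: weight 4+3=7, value 30+40=70
- D+E: weight 3+3=6, value 40+27=67
- B+D: weight 4+3=7, value 27+40=67
Best: $70.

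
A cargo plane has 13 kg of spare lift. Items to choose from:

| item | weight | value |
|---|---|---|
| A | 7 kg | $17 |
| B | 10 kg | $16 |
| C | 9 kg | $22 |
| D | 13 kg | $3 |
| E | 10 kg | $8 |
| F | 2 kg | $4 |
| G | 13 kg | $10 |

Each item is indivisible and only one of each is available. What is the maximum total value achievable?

$26

Check high-value combinations within 13 kg:
- C+F: weight 9+2=11, value 22+4=26
- C: weight 9, value 22
- A+F: weight 7+2=9, value 17+4=21
Best: $26.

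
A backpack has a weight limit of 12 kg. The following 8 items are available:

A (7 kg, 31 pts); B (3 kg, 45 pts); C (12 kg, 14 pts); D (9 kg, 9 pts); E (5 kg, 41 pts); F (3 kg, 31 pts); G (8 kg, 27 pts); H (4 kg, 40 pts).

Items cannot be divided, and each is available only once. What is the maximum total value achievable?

This is a 0/1 knapsack; check combinations near the capacity.
- B+E+H: weight 3+5+4=12, value 45+41+40=126
- B+E+F: weight 3+5+3=11, value 45+41+31=117
- B+F+H: weight 3+3+4=10, value 45+31+40=116
Best: 126 pts.

126 pts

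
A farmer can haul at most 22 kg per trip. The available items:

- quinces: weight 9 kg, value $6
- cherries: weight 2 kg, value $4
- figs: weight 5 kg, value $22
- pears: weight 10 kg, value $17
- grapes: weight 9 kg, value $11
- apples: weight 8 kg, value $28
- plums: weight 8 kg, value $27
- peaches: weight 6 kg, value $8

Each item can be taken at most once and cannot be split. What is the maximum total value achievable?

Check high-value combinations within 22 kg:
- figs+apples+plums: weight 5+8+8=21, value 22+28+27=77
- apples+plums+peaches: weight 8+8+6=22, value 28+27+8=63
- cherries+figs+apples+peaches: weight 2+5+8+6=21, value 4+22+28+8=62
Best: $77.

$77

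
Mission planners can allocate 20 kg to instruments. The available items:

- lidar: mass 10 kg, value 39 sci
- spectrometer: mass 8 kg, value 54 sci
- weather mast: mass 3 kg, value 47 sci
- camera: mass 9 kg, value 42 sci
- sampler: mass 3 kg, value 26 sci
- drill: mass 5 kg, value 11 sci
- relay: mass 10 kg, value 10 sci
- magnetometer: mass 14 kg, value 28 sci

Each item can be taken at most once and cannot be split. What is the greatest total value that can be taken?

143 sci

Check high-value combinations within 20 kg:
- spectrometer+weather mast+camera: mass 8+3+9=20, value 54+47+42=143
- spectrometer+weather mast+sampler+drill: mass 8+3+3+5=19, value 54+47+26+11=138
- spectrometer+weather mast+sampler: mass 8+3+3=14, value 54+47+26=127
Best: 143 sci.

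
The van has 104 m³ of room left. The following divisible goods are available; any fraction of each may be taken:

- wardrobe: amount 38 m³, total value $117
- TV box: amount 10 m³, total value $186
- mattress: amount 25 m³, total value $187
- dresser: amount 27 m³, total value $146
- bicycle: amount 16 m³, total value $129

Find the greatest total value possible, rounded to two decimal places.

Take in order of value per unit:
- TV box (186/10 per unit): all 10 → value 186, running total 186.00
- bicycle (129/16 per unit): all 16 → value 129, running total 315.00
- mattress (187/25 per unit): all 25 → value 187, running total 502.00
- dresser (146/27 per unit): all 27 → value 146, running total 648.00
- wardrobe (117/38 per unit): 26 of 38 → value 26×117/38 = 80.0526, running total 728.05
Total 728.05.

728.05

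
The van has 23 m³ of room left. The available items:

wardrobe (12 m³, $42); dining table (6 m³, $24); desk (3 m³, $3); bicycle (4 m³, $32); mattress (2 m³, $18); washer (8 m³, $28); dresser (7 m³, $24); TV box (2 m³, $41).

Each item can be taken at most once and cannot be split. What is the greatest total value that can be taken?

Check high-value combinations within 23 m³:
- dining table+bicycle+mattress+washer+TV box: volume 6+4+2+8+2=22, value 24+32+18+28+41=143
- bicycle+mattress+washer+dresser+TV box: volume 4+2+8+7+2=23, value 32+18+28+24+41=143
- dining table+bicycle+mattress+dresser+TV box: volume 6+4+2+7+2=21, value 24+32+18+24+41=139
- wardrobe+desk+bicycle+mattress+TV box: volume 12+3+4+2+2=23, value 42+3+32+18+41=136
- wardrobe+bicycle+mattress+TV box: volume 12+4+2+2=20, value 42+32+18+41=133
Best: $143.

$143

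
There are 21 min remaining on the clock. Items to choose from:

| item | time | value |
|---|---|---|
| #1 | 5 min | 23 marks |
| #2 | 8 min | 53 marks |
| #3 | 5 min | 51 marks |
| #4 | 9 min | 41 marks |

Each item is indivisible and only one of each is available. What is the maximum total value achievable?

Check high-value combinations within 21 min:
- #1+#2+#3: time 5+8+5=18, value 23+53+51=127
- #1+#3+#4: time 5+5+9=19, value 23+51+41=115
- #2+#3: time 8+5=13, value 53+51=104
Best: 127 marks.

127 marks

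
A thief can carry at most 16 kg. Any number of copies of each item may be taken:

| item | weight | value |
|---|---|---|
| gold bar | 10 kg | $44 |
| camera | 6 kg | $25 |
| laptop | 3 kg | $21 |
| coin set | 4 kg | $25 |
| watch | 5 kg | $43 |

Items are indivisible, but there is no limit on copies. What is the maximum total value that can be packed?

$129

Best value-per-unit is watch at 43/5, and filling with it alone uses weight 3×5=15. No mix of the others beats 3×43 = 129.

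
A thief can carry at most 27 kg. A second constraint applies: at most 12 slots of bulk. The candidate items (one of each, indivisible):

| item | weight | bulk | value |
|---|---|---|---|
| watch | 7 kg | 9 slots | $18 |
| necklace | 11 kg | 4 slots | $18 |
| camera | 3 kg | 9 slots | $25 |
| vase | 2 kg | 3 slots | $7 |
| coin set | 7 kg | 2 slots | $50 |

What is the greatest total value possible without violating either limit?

$75

Feasible sets respecting both limits:
- camera+coin set: weight 10, bulk 11, value 75
- necklace+vase+coin set: weight 20, bulk 9, value 75
- watch+coin set: weight 14, bulk 11, value 68
Best: $75.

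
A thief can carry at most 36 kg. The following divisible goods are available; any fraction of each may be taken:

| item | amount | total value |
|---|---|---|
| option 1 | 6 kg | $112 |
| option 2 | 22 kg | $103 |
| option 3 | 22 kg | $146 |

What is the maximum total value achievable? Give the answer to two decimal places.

Take in order of value per unit:
- option 1 (112/6 per unit): all 6 → value 112, running total 112.00
- option 3 (146/22 per unit): all 22 → value 146, running total 258.00
- option 2 (103/22 per unit): 8 of 22 → value 8×103/22 = 37.4545, running total 295.45
Total 295.45.

295.45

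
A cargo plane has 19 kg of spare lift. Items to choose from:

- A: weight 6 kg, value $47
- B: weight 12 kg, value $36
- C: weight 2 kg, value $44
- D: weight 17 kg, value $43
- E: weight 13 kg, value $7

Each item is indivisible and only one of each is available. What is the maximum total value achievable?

Check high-value combinations within 19 kg:
- A+C: weight 6+2=8, value 47+44=91
- C+D: weight 2+17=19, value 44+43=87
- A+B: weight 6+12=18, value 47+36=83
- B+C: weight 12+2=14, value 36+44=80
- A+E: weight 6+13=19, value 47+7=54
Best: $91.

$91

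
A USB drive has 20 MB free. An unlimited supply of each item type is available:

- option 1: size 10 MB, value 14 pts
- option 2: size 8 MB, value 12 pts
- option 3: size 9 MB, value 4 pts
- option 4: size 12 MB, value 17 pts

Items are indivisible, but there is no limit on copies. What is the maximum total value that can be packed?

29 pts

Best value-per-unit is option 2 at 12/8; filling with it alone gives 2×12 = 24.
Optimal mix: 1×option 2 + 1×option 4 → size 20, value 29.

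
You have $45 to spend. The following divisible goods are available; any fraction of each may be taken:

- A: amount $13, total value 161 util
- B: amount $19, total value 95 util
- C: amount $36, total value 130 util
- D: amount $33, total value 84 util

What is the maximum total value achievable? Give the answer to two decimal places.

302.94

Take in order of value per unit:
- A (161/13 per unit): all 13 → value 161, running total 161.00
- B (95/19 per unit): all 19 → value 95, running total 256.00
- C (130/36 per unit): 13 of 36 → value 13×130/36 = 46.9444, running total 302.94
Total 302.94.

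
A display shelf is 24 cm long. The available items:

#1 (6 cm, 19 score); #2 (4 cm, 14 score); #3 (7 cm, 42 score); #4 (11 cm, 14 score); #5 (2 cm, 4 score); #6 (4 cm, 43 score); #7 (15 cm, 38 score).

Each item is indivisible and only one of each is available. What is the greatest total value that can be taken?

122 score

Check high-value combinations within 24 cm:
- #1+#2+#3+#5+#6: length 6+4+7+2+4=23, value 19+14+42+4+43=122
- #1+#2+#3+#6: length 6+4+7+4=21, value 19+14+42+43=118
- #1+#3+#5+#6: length 6+7+2+4=19, value 19+42+4+43=108
- #1+#3+#6: length 6+7+4=17, value 19+42+43=104
- #2+#3+#5+#6: length 4+7+2+4=17, value 14+42+4+43=103
Best: 122 score.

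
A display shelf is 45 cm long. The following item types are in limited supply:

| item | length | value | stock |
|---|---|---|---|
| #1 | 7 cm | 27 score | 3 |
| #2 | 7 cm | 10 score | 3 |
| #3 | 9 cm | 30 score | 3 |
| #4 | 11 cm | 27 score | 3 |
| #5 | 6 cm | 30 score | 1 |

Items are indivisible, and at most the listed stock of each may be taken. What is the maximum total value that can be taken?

171 score

Top feasible selections:
- 3×#1 + 2×#3 + 1×#5: length 45, value 171
- 2×#1 + 1×#2 + 2×#3 + 1×#5: length 45, value 154
Best: 171 score.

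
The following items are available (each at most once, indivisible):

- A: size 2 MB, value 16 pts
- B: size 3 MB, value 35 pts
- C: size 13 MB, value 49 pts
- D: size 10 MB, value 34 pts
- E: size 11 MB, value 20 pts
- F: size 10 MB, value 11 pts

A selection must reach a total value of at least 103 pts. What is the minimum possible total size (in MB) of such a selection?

26

Subsets with value ≥ 103, sorted by total size:
- B+C+D: size 26, value 118
- A+B+D+E: size 26, value 105
- B+C+E: size 27, value 104
Minimum size: 26 MB.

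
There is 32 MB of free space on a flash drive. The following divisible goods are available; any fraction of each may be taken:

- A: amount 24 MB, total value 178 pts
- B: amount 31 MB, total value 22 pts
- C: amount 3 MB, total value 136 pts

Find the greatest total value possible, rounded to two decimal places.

317.55

Take in order of value per unit:
- C (136/3 per unit): all 3 → value 136, running total 136.00
- A (178/24 per unit): all 24 → value 178, running total 314.00
- B (22/31 per unit): 5 of 31 → value 5×22/31 = 3.5484, running total 317.55
Total 317.55.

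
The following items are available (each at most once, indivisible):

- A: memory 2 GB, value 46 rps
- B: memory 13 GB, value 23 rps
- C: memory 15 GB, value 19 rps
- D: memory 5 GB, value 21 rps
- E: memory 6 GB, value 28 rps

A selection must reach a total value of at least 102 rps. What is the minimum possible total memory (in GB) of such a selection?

Subsets with value ≥ 102, sorted by total memory:
- A+B+D+E: memory 26, value 118
- A+C+D+E: memory 28, value 114
- A+B+C+D: memory 35, value 109
Minimum memory: 26 GB.

26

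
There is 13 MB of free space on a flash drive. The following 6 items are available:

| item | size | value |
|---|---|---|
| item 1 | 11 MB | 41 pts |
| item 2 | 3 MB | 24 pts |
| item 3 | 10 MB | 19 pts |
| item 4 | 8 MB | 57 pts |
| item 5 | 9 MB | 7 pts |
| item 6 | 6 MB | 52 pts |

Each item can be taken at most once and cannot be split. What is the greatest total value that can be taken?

81 pts

Check high-value combinations within 13 MB:
- item 2+item 4: size 3+8=11, value 24+57=81
- item 2+item 6: size 3+6=9, value 24+52=76
- item 4: size 8, value 57
- item 6: size 6, value 52
- item 2+item 3: size 3+10=13, value 24+19=43
Best: 81 pts.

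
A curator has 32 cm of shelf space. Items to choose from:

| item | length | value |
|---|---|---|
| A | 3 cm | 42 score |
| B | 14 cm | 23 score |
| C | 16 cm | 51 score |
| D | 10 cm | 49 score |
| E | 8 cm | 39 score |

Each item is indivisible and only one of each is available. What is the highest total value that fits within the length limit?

142 score

Check high-value combinations within 32 cm:
- A+C+D: length 3+16+10=29, value 42+51+49=142
- A+C+E: length 3+16+8=27, value 42+51+39=132
- A+D+E: length 3+10+8=21, value 42+49+39=130
Best: 142 score.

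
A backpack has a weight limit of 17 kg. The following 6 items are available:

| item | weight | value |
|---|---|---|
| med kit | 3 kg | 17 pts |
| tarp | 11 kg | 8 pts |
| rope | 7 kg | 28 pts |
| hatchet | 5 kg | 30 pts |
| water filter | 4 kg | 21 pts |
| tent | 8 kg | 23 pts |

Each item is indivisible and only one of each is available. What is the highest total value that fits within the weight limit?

Check high-value combinations within 17 kg:
- rope+hatchet+water filter: weight 7+5+4=16, value 28+30+21=79
- med kit+rope+hatchet: weight 3+7+5=15, value 17+28+30=75
- hatchet+water filter+tent: weight 5+4+8=17, value 30+21+23=74
- med kit+hatchet+tent: weight 3+5+8=16, value 17+30+23=70
- med kit+hatchet+water filter: weight 3+5+4=12, value 17+30+21=68
Best: 79 pts.

79 pts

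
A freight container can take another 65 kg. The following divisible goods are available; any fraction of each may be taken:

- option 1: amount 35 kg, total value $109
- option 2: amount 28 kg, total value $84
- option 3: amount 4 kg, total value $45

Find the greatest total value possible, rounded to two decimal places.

Take in order of value per unit:
- option 3 (45/4 per unit): all 4 → value 45, running total 45.00
- option 1 (109/35 per unit): all 35 → value 109, running total 154.00
- option 2 (84/28 per unit): 26 of 28 → value 26×84/28 = 78.0000, running total 232.00
Total 232.00.

232.00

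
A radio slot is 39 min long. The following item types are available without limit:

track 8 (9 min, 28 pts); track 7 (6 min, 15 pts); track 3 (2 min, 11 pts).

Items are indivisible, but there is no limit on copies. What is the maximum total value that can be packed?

Best value-per-unit is track 3 at 11/2, and filling with it alone uses duration 19×2=38. No mix of the others beats 19×11 = 209.

209 pts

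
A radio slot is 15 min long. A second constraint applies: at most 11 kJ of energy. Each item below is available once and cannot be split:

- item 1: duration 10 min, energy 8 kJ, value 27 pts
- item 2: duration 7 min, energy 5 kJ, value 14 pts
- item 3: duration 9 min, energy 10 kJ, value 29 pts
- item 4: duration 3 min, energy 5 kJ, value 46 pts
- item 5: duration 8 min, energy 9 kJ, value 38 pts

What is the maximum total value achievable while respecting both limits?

60 pts

Feasible sets respecting both limits:
- item 2+item 4: duration 10, energy 10, value 60
- item 4: duration 3, energy 5, value 46
- item 5: duration 8, energy 9, value 38
- item 3: duration 9, energy 10, value 29
Best: 60 pts.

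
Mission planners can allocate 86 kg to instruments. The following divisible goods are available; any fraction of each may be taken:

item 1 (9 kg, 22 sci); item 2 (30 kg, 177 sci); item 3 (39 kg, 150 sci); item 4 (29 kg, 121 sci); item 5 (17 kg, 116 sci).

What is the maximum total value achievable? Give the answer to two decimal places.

452.46

Take in order of value per unit:
- item 5 (116/17 per unit): all 17 → value 116, running total 116.00
- item 2 (177/30 per unit): all 30 → value 177, running total 293.00
- item 4 (121/29 per unit): all 29 → value 121, running total 414.00
- item 3 (150/39 per unit): 10 of 39 → value 10×150/39 = 38.4615, running total 452.46
Total 452.46.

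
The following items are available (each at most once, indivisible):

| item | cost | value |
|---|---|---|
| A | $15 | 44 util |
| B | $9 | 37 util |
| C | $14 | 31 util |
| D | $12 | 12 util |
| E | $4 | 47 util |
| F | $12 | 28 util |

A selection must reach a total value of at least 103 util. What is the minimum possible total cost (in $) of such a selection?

Subsets with value ≥ 103, sorted by total cost:
- B+E+F: cost 25, value 112
- B+C+E: cost 27, value 115
- A+B+E: cost 28, value 128
Minimum cost: 25 $.

25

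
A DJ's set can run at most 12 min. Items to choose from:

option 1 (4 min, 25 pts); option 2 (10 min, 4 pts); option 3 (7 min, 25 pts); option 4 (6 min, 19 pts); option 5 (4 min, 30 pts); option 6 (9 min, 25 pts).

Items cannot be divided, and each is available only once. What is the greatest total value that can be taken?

55 pts

Check high-value combinations within 12 min:
- option 1+option 5: duration 4+4=8, value 25+30=55
- option 3+option 5: duration 7+4=11, value 25+30=55
- option 1+option 3: duration 4+7=11, value 25+25=50
- option 4+option 5: duration 6+4=10, value 19+30=49
- option 1+option 4: duration 4+6=10, value 25+19=44
Best: 55 pts.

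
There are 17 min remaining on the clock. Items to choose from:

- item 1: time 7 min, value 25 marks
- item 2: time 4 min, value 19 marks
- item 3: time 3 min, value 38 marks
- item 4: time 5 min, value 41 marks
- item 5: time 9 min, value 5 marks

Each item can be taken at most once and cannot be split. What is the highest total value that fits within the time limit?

Check high-value combinations within 17 min:
- item 1+item 3+item 4: time 7+3+5=15, value 25+38+41=104
- item 2+item 3+item 4: time 4+3+5=12, value 19+38+41=98
- item 1+item 2+item 4: time 7+4+5=16, value 25+19+41=85
- item 3+item 4+item 5: time 3+5+9=17, value 38+41+5=84
Best: 104 marks.

104 marks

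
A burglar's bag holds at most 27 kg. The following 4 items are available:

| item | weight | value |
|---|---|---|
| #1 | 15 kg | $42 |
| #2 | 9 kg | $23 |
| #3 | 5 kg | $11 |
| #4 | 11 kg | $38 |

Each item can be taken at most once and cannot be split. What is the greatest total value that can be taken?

$80

Check high-value combinations within 27 kg:
- #1+#4: weight 15+11=26, value 42+38=80
- #2+#3+#4: weight 9+5+11=25, value 23+11+38=72
- #1+#2: weight 15+9=24, value 42+23=65
- #2+#4: weight 9+11=20, value 23+38=61
Best: $80.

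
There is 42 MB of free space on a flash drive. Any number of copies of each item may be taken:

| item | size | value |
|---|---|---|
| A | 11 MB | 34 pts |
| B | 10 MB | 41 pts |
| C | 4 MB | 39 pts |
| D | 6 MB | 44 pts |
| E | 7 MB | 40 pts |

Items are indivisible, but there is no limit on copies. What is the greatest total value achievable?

Best value-per-unit is C at 39/4; filling with it alone gives 10×39 = 390.
Optimal mix: 9×C + 1×D → size 42, value 395.

395 pts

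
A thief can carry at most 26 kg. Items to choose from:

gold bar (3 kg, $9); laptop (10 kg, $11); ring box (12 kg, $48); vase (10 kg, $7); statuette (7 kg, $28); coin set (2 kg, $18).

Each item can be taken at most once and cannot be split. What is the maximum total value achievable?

$103

Check high-value combinations within 26 kg:
- gold bar+ring box+statuette+coin set: weight 3+12+7+2=24, value 9+48+28+18=103
- ring box+statuette+coin set: weight 12+7+2=21, value 48+28+18=94
- gold bar+ring box+statuette: weight 3+12+7=22, value 9+48+28=85
- laptop+ring box+coin set: weight 10+12+2=24, value 11+48+18=77
- ring box+statuette: weight 12+7=19, value 48+28=76
Best: $103.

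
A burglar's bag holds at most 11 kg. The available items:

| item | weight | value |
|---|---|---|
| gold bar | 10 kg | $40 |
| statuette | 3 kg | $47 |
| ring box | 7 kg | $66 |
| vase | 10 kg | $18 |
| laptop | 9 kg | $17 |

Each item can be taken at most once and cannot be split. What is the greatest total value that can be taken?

This is a 0/1 knapsack; check combinations near the capacity.
- statuette+ring box: weight 3+7=10, value 47+66=113
- ring box: weight 7, value 66
- statuette: weight 3, value 47
- gold bar: weight 10, value 40
- vase: weight 10, value 18
Best: $113.

$113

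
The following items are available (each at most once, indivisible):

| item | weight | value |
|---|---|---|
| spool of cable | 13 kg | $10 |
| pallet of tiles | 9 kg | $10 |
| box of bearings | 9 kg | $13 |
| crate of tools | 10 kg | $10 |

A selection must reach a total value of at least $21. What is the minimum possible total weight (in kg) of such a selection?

Subsets with value ≥ 21, sorted by total weight:
- pallet of tiles+box of bearings: weight 18, value 23
- box of bearings+crate of tools: weight 19, value 23
- spool of cable+box of bearings: weight 22, value 23
Minimum weight: 18 kg.

18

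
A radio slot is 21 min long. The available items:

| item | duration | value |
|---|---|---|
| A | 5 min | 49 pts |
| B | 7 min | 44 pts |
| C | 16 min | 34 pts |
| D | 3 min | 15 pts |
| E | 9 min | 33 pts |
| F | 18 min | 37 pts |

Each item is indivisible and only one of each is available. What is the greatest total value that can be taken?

126 pts

Check high-value combinations within 21 min:
- A+B+E: duration 5+7+9=21, value 49+44+33=126
- A+B+D: duration 5+7+3=15, value 49+44+15=108
- A+D+E: duration 5+3+9=17, value 49+15+33=97
Best: 126 pts.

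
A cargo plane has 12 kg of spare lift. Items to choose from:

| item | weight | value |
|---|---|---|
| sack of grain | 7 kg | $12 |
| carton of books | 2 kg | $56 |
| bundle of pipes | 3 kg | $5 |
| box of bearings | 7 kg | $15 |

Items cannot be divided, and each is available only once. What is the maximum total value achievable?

$76

Check high-value combinations within 12 kg:
- carton of books+bundle of pipes+box of bearings: weight 2+3+7=12, value 56+5+15=76
- sack of grain+carton of books+bundle of pipes: weight 7+2+3=12, value 12+56+5=73
- carton of books+box of bearings: weight 2+7=9, value 56+15=71
Best: $76.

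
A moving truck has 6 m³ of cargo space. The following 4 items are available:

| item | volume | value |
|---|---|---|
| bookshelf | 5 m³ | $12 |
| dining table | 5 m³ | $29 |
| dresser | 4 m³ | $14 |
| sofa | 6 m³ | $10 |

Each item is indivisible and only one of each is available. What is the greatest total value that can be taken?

$29

Check high-value combinations within 6 m³:
- dining table: volume 5, value 29
- dresser: volume 4, value 14
- bookshelf: volume 5, value 12
- sofa: volume 6, value 10
Best: $29.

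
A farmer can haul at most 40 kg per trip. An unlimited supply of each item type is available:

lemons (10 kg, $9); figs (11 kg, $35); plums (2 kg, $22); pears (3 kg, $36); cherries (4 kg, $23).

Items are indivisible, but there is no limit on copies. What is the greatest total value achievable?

Best value-per-unit is pears at 36/3; filling with it alone gives 13×36 = 468.
Optimal mix: 2×plums + 12×pears → weight 40, value 476.

$476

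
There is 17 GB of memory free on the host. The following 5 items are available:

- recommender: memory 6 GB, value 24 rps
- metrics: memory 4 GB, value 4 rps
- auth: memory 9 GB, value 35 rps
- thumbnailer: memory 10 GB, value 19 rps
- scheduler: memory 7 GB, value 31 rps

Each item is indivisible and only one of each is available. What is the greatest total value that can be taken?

66 rps

Check high-value combinations within 17 GB:
- auth+scheduler: memory 9+7=16, value 35+31=66
- recommender+auth: memory 6+9=15, value 24+35=59
- recommender+metrics+scheduler: memory 6+4+7=17, value 24+4+31=59
- recommender+scheduler: memory 6+7=13, value 24+31=55
- thumbnailer+scheduler: memory 10+7=17, value 19+31=50
Best: 66 rps.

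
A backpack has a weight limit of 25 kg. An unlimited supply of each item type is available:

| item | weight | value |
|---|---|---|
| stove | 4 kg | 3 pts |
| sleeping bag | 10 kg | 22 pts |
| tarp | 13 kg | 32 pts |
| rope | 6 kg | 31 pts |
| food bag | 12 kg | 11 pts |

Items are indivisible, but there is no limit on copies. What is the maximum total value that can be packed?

Best value-per-unit is rope at 31/6, and filling with it alone uses weight 4×6=24. No mix of the others beats 4×31 = 124.

124 pts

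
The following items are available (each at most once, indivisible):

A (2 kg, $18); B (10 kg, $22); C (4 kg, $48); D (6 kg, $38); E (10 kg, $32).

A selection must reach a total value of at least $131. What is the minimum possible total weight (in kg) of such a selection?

22

Subsets with value ≥ 131, sorted by total weight:
- A+C+D+E: weight 22, value 136
- B+C+D+E: weight 30, value 140
Minimum weight: 22 kg.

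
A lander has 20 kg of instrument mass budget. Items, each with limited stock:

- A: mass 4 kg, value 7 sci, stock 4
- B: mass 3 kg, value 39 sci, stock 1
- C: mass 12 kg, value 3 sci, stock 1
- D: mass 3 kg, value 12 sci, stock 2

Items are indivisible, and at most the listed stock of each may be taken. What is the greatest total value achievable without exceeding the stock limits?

77 sci

Top feasible selections:
- 2×A + 1×B + 2×D: mass 17, value 77
- 3×A + 1×B + 1×D: mass 18, value 72
- 1×A + 1×B + 2×D: mass 13, value 70
Best: 77 sci.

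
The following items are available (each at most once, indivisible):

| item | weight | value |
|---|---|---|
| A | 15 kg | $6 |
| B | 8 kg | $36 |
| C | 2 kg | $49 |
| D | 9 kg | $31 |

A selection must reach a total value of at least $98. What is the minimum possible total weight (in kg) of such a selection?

Subsets with value ≥ 98, sorted by total weight:
- B+C+D: weight 19, value 116
- A+B+C+D: weight 34, value 122
Minimum weight: 19 kg.

19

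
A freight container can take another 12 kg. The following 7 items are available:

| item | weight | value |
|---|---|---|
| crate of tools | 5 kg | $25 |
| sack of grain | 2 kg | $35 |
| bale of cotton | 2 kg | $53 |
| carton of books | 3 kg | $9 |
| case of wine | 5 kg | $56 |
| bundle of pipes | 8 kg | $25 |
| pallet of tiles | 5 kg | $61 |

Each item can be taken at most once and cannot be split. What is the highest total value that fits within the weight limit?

Check high-value combinations within 12 kg:
- bale of cotton+case of wine+pallet of tiles: weight 2+5+5=12, value 53+56+61=170
- sack of grain+bale of cotton+carton of books+pallet of tiles: weight 2+2+3+5=12, value 35+53+9+61=158
- sack of grain+bale of cotton+carton of books+case of wine: weight 2+2+3+5=12, value 35+53+9+56=153
- sack of grain+case of wine+pallet of tiles: weight 2+5+5=12, value 35+56+61=152
Best: $170.

$170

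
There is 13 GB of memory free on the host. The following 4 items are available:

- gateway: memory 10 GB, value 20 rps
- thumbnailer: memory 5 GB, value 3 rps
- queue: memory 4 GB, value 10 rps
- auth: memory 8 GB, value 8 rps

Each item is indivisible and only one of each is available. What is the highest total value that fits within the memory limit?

Check high-value combinations within 13 GB:
- gateway: memory 10, value 20
- queue+auth: memory 4+8=12, value 10+8=18
- thumbnailer+queue: memory 5+4=9, value 3+10=13
- thumbnailer+auth: memory 5+8=13, value 3+8=11
- queue: memory 4, value 10
Best: 20 rps.

20 rps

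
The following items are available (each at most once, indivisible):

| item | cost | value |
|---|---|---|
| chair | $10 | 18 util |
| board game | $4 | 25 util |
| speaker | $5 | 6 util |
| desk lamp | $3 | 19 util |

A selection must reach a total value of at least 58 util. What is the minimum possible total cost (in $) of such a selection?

17

Subsets with value ≥ 58, sorted by total cost:
- chair+board game+desk lamp: cost 17, value 62
- chair+board game+speaker+desk lamp: cost 22, value 68
Minimum cost: 17 $.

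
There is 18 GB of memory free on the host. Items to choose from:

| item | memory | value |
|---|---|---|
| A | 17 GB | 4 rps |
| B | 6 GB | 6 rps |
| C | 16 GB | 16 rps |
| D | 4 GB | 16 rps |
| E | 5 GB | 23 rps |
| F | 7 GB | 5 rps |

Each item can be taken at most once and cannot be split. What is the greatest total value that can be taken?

This is a 0/1 knapsack; check combinations near the capacity.
- B+D+E: memory 6+4+5=15, value 6+16+23=45
- D+E+F: memory 4+5+7=16, value 16+23+5=44
- D+E: memory 4+5=9, value 16+23=39
- B+E+F: memory 6+5+7=18, value 6+23+5=34
Best: 45 rps.

45 rps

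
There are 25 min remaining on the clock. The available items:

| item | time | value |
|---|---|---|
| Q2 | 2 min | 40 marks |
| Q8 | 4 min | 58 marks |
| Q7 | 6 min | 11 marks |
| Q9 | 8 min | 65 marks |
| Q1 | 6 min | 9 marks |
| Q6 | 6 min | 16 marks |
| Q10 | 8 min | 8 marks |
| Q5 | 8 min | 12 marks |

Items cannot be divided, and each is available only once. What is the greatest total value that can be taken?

179 marks

Check high-value combinations within 25 min:
- Q2+Q8+Q9+Q6: time 2+4+8+6=20, value 40+58+65+16=179
- Q2+Q8+Q9+Q5: time 2+4+8+8=22, value 40+58+65+12=175
- Q2+Q8+Q7+Q9: time 2+4+6+8=20, value 40+58+11+65=174
- Q2+Q8+Q9+Q1: time 2+4+8+6=20, value 40+58+65+9=172
Best: 179 marks.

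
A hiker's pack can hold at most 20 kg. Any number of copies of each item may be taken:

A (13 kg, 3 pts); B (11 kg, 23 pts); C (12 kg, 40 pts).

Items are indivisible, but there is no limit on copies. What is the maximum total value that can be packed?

40 pts

Best value-per-unit is C at 40/12, and filling with it alone uses weight 1×12=12. No mix of the others beats 1×40 = 40.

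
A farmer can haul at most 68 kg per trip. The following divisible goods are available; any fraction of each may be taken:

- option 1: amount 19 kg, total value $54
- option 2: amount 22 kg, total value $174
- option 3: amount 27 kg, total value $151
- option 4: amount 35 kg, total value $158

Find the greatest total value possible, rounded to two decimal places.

Take in order of value per unit:
- option 2 (174/22 per unit): all 22 → value 174, running total 174.00
- option 3 (151/27 per unit): all 27 → value 151, running total 325.00
- option 4 (158/35 per unit): 19 of 35 → value 19×158/35 = 85.7714, running total 410.77
Total 410.77.

410.77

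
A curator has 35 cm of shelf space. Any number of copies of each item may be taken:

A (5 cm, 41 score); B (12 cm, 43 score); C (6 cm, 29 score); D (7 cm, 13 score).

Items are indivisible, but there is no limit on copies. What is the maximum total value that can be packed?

287 score

Best value-per-unit is A at 41/5, and filling with it alone uses length 7×5=35. No mix of the others beats 7×41 = 287.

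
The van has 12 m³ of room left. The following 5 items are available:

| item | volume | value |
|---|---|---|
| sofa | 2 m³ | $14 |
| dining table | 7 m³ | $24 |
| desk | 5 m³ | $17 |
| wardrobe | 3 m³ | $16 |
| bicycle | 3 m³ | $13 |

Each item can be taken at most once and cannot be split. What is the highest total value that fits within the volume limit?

$54

This is a 0/1 knapsack; check combinations near the capacity.
- sofa+dining table+wardrobe: volume 2+7+3=12, value 14+24+16=54
- sofa+dining table+bicycle: volume 2+7+3=12, value 14+24+13=51
- sofa+desk+wardrobe: volume 2+5+3=10, value 14+17+16=47
- desk+wardrobe+bicycle: volume 5+3+3=11, value 17+16+13=46
Best: $54.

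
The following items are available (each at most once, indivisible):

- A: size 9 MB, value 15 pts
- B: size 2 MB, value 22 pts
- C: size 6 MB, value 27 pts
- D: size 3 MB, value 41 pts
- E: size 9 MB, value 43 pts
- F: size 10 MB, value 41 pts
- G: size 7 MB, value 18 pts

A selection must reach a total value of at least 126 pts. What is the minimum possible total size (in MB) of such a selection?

Subsets with value ≥ 126, sorted by total size:
- B+C+D+E: size 20, value 133
- B+C+D+F: size 21, value 131
- B+D+E+F: size 24, value 147
Minimum size: 20 MB.

20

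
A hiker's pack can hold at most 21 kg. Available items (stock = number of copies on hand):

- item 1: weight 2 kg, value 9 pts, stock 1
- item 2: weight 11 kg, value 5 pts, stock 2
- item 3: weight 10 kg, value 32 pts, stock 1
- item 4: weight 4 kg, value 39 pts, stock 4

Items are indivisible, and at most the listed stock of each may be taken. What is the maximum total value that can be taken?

Top feasible selections:
- 1×item 1 + 4×item 4: weight 18, value 165
- 4×item 4: weight 16, value 156
- 1×item 1 + 3×item 4: weight 14, value 126
Best: 165 pts.

165 pts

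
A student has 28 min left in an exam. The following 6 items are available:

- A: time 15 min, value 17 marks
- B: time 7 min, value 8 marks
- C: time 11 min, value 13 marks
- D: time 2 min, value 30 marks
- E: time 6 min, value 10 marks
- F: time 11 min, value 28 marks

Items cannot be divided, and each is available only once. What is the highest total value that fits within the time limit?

76 marks

Check high-value combinations within 28 min:
- B+D+E+F: time 7+2+6+11=26, value 8+30+10+28=76
- A+D+F: time 15+2+11=28, value 17+30+28=75
- C+D+F: time 11+2+11=24, value 13+30+28=71
- D+E+F: time 2+6+11=19, value 30+10+28=68
Best: 76 marks.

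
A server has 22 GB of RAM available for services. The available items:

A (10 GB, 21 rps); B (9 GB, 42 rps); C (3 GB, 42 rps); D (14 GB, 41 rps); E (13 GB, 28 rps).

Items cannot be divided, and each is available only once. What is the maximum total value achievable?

Check high-value combinations within 22 GB:
- A+B+C: memory 10+9+3=22, value 21+42+42=105
- B+C: memory 9+3=12, value 42+42=84
- C+D: memory 3+14=17, value 42+41=83
Best: 105 rps.

105 rps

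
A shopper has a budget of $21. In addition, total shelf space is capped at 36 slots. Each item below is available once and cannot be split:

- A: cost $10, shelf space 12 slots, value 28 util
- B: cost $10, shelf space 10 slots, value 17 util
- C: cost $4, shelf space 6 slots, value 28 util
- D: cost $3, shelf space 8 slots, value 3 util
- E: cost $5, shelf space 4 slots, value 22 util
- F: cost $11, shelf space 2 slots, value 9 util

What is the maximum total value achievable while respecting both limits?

Feasible sets respecting both limits:
- A+C+E: cost 19, shelf space 22, value 78
- B+C+E: cost 19, shelf space 20, value 67
- A+C+D: cost 17, shelf space 26, value 59
Best: 78 util.

78 util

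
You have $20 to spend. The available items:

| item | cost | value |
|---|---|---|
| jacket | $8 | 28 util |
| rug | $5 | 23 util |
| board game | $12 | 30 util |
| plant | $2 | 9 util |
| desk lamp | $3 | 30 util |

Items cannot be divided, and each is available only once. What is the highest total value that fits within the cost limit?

90 util

Check high-value combinations within $20:
- jacket+rug+plant+desk lamp: cost 8+5+2+3=18, value 28+23+9+30=90
- rug+board game+desk lamp: cost 5+12+3=20, value 23+30+30=83
- jacket+rug+desk lamp: cost 8+5+3=16, value 28+23+30=81
- board game+plant+desk lamp: cost 12+2+3=17, value 30+9+30=69
Best: 90 util.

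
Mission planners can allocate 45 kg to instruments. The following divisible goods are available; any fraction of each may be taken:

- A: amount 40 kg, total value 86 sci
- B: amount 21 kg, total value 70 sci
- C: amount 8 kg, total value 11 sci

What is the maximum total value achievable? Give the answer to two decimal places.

Take in order of value per unit:
- B (70/21 per unit): all 21 → value 70, running total 70.00
- A (86/40 per unit): 24 of 40 → value 24×86/40 = 51.6000, running total 121.60
Total 121.60.

121.60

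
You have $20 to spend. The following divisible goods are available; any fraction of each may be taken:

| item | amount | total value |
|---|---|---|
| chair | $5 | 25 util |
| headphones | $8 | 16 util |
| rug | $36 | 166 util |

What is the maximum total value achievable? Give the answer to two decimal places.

94.17

Take in order of value per unit:
- chair (25/5 per unit): all 5 → value 25, running total 25.00
- rug (166/36 per unit): 15 of 36 → value 15×166/36 = 69.1667, running total 94.17
Total 94.17.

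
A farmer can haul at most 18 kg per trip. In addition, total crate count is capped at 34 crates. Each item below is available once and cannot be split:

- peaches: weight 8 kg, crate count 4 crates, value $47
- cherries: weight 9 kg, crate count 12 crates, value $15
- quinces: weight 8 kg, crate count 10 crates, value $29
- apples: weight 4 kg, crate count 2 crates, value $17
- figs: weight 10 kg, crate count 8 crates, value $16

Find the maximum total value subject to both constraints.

$76

Feasible sets respecting both limits:
- peaches+quinces: weight 16, crate count 14, value 76
- peaches+apples: weight 12, crate count 6, value 64
- peaches+figs: weight 18, crate count 12, value 63
- peaches+cherries: weight 17, crate count 16, value 62
Best: $76.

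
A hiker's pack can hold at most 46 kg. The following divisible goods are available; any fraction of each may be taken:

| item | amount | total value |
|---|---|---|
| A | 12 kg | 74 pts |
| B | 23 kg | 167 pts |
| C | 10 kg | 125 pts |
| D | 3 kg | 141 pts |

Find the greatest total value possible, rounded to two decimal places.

Take in order of value per unit:
- D (141/3 per unit): all 3 → value 141, running total 141.00
- C (125/10 per unit): all 10 → value 125, running total 266.00
- B (167/23 per unit): all 23 → value 167, running total 433.00
- A (74/12 per unit): 10 of 12 → value 10×74/12 = 61.6667, running total 494.67
Total 494.67.

494.67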